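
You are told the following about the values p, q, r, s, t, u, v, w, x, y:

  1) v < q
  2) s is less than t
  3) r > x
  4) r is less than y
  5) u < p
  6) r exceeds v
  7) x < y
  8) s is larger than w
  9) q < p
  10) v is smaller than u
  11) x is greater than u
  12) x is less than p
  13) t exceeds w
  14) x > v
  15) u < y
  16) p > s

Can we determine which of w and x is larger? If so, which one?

undetermined

Following every chain through w: above w we get s, t, p.
x is not reached, and no chain runs the other way from x to w.
So the given relations leave the order of w and x undetermined.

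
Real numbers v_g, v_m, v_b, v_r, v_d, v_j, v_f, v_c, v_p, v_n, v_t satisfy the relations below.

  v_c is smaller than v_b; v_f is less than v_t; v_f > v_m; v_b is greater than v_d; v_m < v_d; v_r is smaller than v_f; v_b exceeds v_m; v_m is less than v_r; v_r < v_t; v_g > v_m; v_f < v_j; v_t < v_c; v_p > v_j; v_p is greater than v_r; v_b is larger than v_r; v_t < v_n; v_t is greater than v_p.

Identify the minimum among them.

v_m

Chaining upward from v_m: directly above it, v_g, v_r, v_f, v_d, v_b; then v_j, v_p, v_t; then v_c, v_n.
That covers every other element, and nothing is given below v_m, so v_m is the minimum.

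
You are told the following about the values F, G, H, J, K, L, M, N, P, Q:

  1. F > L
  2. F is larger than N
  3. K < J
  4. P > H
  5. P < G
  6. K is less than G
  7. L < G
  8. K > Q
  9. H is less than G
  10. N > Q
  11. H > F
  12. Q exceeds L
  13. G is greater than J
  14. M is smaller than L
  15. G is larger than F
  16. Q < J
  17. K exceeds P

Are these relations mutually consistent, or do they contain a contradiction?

consistent

The single ordering M < L < Q < N < F < H < P < K < J < G satisfies every listed relation, so no contradiction arises.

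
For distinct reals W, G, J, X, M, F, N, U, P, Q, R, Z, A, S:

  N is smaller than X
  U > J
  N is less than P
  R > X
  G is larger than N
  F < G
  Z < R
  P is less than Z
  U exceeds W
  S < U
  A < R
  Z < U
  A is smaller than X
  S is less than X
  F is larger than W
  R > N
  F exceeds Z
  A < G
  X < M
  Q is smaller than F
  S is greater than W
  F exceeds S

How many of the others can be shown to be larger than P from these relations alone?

From P the given relations immediately reach Z.
From those, U, F, R — 4 in total.
From those, G — 5 in total.
No other element is forced above P by the given relations, so the count is 5.

5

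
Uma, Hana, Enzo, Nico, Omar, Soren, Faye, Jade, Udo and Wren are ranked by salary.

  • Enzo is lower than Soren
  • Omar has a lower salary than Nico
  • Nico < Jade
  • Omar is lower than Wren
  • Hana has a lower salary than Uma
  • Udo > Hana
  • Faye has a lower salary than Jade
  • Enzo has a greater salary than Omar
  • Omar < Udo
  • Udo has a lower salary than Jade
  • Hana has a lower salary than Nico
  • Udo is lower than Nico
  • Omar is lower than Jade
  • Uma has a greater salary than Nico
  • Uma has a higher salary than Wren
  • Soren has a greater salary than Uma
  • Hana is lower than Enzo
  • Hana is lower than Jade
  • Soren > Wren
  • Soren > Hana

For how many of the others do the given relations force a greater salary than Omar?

7

From Omar the given relations immediately reach Enzo, Wren, Udo, Nico, Jade.
From those, Uma, Soren — 7 in total.
No other element is forced above Omar by the given relations, so the count is 7.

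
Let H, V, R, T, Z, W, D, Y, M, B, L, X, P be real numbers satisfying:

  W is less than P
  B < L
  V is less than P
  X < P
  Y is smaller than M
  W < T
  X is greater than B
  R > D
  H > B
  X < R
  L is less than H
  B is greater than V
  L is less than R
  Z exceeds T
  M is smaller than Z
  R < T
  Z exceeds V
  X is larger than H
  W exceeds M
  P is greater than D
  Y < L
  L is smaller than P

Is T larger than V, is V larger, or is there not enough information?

T

Link the given pairs in sequence: V < B; B < L; L < H; H < X; X < R; R < T.
Chaining these gives V < B < L < H < X < R < T.
So T is larger.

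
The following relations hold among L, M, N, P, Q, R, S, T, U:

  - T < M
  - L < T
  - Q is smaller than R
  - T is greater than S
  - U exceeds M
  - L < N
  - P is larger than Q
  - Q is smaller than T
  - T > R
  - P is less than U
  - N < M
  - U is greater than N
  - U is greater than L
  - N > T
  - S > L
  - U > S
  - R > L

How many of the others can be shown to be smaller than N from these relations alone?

Directly below N: L, T.
One step further: Q, R, S (5 so far).
No other element is forced below N by the given relations, so the count is 5.

5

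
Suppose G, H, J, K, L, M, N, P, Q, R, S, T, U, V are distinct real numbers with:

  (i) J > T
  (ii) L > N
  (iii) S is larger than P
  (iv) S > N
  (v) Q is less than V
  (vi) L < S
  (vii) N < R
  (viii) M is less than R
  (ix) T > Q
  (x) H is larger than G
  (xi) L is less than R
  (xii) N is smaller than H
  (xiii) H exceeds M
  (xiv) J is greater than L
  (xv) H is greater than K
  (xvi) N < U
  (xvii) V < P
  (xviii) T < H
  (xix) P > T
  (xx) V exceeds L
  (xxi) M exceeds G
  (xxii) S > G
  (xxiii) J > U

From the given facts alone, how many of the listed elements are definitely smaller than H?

6

Directly below H: N, K, G, M, T.
One step further: Q (6 so far).
No other element is forced below H by the given relations, so the count is 6.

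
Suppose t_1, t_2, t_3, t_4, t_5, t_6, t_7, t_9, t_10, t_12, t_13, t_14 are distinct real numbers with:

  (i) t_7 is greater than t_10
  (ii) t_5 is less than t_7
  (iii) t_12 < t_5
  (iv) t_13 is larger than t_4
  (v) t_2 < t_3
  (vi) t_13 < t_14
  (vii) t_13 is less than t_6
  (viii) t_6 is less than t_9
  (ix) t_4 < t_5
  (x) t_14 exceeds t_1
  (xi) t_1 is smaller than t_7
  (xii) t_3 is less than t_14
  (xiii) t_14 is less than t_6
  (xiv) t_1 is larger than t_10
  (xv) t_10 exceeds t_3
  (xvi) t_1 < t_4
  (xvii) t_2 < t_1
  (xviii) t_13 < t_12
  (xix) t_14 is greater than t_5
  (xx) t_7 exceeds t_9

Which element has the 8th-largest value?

t_4

Piecing the relations together gives one ordering: t_2 < t_3 < t_10 < t_1 < t_4 < t_13 < t_12 < t_5 < t_14 < t_6 < t_9 < t_7.
Counting 8 from the largest end gives t_4.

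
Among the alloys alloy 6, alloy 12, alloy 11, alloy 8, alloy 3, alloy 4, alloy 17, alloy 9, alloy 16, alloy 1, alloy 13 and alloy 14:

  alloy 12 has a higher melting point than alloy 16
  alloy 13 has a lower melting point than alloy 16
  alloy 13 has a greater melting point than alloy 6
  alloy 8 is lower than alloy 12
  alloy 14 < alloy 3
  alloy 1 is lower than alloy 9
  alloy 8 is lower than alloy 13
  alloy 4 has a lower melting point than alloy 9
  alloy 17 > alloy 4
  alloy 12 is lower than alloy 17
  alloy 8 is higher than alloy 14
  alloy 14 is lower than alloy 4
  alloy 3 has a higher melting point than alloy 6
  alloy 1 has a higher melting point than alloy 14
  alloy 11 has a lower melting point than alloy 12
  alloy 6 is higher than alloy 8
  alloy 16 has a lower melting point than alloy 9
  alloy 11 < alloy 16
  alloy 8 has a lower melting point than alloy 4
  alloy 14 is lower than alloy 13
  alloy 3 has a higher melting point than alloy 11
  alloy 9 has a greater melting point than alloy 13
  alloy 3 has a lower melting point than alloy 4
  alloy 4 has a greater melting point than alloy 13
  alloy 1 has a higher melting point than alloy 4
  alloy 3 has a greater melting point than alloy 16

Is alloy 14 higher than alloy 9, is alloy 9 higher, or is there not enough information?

alloy 9

Link the given pairs in sequence: alloy 14 < alloy 8; alloy 8 < alloy 6; alloy 6 < alloy 13; alloy 13 < alloy 16; alloy 16 < alloy 3; alloy 3 < alloy 4; alloy 4 < alloy 1; alloy 1 < alloy 9.
Chaining these gives alloy 14 < alloy 8 < alloy 6 < alloy 13 < alloy 16 < alloy 3 < alloy 4 < alloy 1 < alloy 9.
So alloy 9 is higher.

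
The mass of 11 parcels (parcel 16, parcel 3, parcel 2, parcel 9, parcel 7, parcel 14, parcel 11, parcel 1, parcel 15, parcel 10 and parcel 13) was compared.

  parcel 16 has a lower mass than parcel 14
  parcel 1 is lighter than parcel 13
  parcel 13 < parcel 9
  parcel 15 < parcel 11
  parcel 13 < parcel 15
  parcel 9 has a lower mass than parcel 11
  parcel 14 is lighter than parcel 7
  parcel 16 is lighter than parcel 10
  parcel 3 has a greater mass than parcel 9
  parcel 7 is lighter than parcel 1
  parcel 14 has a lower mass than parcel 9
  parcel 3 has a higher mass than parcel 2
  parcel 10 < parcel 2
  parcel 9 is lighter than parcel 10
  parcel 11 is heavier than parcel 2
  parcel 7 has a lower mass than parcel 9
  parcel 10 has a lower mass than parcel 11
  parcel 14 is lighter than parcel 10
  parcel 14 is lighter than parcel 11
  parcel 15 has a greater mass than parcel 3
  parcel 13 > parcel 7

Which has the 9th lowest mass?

parcel 3

The consecutive relations fix a unique order: parcel 16 < parcel 14 < parcel 7 < parcel 1 < parcel 13 < parcel 9 < parcel 10 < parcel 2 < parcel 3 < parcel 15 < parcel 11.
The 9th smallest is parcel 3.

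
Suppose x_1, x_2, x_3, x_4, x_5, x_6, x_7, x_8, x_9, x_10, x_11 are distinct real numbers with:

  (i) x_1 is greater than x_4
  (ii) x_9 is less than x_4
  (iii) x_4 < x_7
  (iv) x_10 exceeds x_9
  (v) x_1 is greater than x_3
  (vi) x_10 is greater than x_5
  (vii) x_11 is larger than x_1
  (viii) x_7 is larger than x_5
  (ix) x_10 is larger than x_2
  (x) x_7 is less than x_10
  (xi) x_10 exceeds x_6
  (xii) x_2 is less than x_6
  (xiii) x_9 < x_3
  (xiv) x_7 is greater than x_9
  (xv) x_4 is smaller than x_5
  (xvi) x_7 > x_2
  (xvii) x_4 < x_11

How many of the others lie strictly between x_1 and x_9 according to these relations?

The relations place x_9 below x_1. An element lies strictly between them when it is forced above x_9 and also forced below x_1.
Above x_9: {x_4, x_3, x_5, x_7, x_10, x_11}. Below x_1: {x_4, x_3}.
Intersection: {x_4, x_3} — 2.

2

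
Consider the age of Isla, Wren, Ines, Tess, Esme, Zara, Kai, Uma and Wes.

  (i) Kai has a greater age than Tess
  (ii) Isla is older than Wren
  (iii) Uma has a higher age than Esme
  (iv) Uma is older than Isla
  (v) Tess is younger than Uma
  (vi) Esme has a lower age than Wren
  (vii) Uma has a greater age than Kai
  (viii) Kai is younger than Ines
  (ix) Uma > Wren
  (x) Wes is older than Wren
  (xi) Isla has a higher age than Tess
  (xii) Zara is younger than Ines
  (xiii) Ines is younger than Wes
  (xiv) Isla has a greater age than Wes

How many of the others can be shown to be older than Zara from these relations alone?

4

From Zara the given relations immediately reach Ines.
From those, Wes — 2 in total.
From those, Isla — 3 in total.
From those, Uma — 4 in total.
Nothing else is reachable above Zara; 4 in all.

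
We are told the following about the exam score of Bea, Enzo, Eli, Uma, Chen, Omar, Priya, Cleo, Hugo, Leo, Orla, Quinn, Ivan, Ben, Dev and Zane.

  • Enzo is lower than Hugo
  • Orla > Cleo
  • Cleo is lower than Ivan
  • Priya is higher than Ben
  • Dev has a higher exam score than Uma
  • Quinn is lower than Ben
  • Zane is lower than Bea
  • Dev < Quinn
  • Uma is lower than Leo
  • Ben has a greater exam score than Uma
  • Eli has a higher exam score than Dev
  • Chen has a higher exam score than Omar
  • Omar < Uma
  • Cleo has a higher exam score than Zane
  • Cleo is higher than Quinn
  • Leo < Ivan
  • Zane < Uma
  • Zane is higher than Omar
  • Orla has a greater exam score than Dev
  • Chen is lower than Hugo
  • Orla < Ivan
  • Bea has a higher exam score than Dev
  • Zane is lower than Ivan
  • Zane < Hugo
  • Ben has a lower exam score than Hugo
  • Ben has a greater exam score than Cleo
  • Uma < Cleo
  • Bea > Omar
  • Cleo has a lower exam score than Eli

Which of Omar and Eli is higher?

Omar < Zane and Zane < Uma give Omar < Uma.
Then Uma < Dev extends the chain to Dev.
With Dev < Quinn: Omar < Zane < Uma < Dev < Quinn.
Then Quinn < Cleo extends the chain to Cleo.
With Cleo < Eli: Omar < Zane < Uma < Dev < Quinn < Cleo < Eli.
So Omar < Eli; Eli is the higher of the two.

Eli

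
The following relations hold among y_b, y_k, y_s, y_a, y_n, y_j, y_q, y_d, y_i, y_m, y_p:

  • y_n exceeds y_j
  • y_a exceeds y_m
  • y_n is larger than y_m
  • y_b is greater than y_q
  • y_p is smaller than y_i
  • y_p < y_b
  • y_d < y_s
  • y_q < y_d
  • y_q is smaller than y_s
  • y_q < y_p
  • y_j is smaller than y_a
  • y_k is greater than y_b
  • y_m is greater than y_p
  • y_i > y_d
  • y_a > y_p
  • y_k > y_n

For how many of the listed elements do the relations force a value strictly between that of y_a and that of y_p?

The relations place y_p below y_a. An element lies strictly between them when it is forced above y_p and also forced below y_a.
Above y_p: {y_m, y_n, y_b, y_k, y_i}. Below y_a: {y_j, y_q, y_m}.
Intersection: {y_m} — 1.

1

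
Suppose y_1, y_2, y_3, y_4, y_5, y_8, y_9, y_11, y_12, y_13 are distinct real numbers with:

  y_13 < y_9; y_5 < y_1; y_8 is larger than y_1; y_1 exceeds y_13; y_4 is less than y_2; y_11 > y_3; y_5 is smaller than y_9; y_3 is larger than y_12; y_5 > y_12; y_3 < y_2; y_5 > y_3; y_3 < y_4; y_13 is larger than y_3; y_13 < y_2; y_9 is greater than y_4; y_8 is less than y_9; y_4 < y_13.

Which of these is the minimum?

Chaining upward from y_12: directly above it, y_3, y_5; then y_4, y_13, y_2, y_11, y_1, y_9; then y_8.
That covers every other element, and nothing is given below y_12, so y_12 is the minimum.

y_12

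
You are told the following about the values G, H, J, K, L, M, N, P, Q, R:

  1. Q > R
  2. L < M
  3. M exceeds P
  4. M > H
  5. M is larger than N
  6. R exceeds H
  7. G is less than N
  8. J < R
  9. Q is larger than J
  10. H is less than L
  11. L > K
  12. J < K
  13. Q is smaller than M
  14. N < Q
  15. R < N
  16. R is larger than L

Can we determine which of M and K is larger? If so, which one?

K < L and L < R give K < R.
With R < N: K < L < R < N.
Then N < M extends the chain to M.
So M is larger.

M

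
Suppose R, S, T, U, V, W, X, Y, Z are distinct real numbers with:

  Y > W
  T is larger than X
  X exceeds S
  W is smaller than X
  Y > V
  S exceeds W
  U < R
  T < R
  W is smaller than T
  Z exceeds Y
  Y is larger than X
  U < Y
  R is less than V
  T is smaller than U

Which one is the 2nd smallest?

S

The consecutive relations fix a unique order: W < S < X < T < U < R < V < Y < Z.
The 2nd smallest is S.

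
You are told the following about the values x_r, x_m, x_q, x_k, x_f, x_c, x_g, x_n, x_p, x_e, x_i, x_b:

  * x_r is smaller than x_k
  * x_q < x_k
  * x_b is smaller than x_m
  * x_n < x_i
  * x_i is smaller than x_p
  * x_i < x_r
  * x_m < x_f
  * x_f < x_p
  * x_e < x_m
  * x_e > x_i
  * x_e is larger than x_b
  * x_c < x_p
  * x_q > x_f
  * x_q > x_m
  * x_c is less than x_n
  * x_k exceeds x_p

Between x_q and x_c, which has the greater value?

The relevant relations are x_c < x_n; x_n < x_i; x_i < x_e; x_e < x_m; x_m < x_q.
Chaining these gives x_c < x_n < x_i < x_e < x_m < x_q.
So x_c < x_q; x_q is the larger of the two.

x_q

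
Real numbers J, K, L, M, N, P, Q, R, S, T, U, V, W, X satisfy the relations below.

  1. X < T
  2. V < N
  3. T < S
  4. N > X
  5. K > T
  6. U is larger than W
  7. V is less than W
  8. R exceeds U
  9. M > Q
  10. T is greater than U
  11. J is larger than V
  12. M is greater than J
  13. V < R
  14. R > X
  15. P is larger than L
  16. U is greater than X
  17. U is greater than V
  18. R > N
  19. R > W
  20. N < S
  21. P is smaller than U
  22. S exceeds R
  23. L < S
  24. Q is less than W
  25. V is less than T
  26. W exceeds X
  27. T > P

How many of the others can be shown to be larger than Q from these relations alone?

7

The elements the relations force above Q are M, W, U, T, K, R, S — no chain reaches any other.
That is 7.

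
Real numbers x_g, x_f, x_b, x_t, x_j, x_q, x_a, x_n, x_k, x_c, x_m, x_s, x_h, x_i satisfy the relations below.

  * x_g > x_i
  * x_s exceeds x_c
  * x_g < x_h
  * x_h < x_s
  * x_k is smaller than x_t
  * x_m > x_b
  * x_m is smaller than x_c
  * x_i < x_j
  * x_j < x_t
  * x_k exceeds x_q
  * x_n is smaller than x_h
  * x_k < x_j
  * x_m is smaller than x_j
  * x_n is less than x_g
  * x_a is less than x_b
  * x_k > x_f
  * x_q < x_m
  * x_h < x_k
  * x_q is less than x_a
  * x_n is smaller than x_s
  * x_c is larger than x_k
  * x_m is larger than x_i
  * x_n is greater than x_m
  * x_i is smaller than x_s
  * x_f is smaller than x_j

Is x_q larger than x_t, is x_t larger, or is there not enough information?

x_t

x_q < x_a and x_a < x_b give x_q < x_b.
Then x_b < x_m extends the chain to x_m.
Then x_m < x_n extends the chain to x_n.
Then x_n < x_g extends the chain to x_g.
Then x_g < x_h extends the chain to x_h.
With x_h < x_k: x_q < x_a < x_b < x_m < x_n < x_g < x_h < x_k.
Then x_k < x_j extends the chain to x_j.
Then x_j < x_t extends the chain to x_t.
So x_t is larger.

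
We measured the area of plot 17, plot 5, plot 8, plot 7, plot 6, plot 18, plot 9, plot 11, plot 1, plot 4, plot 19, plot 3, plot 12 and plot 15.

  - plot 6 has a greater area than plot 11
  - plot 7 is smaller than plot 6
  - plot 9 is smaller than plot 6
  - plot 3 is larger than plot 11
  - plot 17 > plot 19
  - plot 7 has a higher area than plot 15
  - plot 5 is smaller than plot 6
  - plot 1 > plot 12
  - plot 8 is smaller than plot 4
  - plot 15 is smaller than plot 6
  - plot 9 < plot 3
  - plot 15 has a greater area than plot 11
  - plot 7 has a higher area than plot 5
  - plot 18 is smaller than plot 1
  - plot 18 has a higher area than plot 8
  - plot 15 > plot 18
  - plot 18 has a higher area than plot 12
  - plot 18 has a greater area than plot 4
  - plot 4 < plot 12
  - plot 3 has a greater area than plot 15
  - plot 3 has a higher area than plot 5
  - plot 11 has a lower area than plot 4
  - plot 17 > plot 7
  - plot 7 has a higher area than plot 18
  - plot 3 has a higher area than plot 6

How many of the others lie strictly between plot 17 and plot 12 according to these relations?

3

Chaining upward from plot 12 reaches: plot 18, plot 15, plot 7, plot 6, plot 3, plot 1.
Chaining downward from plot 17 reaches: plot 11, plot 8, plot 4, plot 18, plot 15, plot 5, plot 7, plot 19.
Strictly between plot 12 and plot 17 are those in both lists: plot 18, plot 15, plot 7 — 3 elements.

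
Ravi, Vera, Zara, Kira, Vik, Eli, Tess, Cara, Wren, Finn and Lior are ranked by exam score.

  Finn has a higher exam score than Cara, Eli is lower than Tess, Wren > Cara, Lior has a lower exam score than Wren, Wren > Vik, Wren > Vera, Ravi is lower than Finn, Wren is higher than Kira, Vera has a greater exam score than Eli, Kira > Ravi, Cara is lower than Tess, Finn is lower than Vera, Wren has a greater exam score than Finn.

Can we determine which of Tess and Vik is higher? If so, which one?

Following every chain through Vik: above Vik we get Wren.
Tess is not reached, and no chain runs the other way from Tess to Vik.
So the given relations leave the order of Vik and Tess undetermined.

undetermined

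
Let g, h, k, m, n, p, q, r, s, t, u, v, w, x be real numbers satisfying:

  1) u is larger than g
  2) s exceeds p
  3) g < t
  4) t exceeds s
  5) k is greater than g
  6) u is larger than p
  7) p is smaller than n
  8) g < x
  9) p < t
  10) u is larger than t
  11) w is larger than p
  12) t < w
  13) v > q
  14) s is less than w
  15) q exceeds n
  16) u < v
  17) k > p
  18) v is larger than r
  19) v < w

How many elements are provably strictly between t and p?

1

The relations place p below t. An element lies strictly between them when it is forced above p and also forced below t.
Above p: {s, n, k, q, u, v, w}. Below t: {g, s}.
Intersection: {s} — 1.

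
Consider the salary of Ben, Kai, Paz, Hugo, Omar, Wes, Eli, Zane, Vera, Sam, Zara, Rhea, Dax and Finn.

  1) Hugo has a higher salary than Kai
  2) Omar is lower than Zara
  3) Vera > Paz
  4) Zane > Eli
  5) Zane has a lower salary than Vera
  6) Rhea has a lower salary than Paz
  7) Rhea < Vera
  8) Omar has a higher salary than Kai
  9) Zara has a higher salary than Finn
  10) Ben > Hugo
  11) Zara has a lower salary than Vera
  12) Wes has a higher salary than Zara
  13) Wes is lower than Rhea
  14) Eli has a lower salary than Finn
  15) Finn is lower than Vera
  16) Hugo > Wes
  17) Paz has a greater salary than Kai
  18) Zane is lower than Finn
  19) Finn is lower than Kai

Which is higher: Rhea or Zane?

Rhea

Zane < Finn < Kai < Omar < Zara < Wes < Rhea, by transitivity through Finn, Kai, Omar, Zara, Wes.
So Zane < Rhea; Rhea is the higher of the two.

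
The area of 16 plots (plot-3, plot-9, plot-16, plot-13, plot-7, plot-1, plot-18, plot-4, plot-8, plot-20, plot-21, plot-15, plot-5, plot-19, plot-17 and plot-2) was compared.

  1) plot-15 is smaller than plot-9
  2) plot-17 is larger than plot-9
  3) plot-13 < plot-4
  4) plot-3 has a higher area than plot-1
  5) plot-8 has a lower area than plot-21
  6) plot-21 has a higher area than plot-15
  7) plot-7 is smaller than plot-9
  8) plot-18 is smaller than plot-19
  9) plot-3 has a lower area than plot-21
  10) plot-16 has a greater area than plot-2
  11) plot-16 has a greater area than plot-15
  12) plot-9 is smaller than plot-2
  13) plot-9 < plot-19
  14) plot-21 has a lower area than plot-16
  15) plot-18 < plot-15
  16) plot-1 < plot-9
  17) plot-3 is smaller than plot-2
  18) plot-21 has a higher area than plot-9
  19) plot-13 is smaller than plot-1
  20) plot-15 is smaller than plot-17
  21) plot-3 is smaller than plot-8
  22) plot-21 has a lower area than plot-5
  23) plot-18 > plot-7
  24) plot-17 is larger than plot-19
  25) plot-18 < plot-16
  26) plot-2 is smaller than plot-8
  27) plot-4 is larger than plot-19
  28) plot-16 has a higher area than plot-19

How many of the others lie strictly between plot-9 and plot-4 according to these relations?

Chaining upward from plot-9 reaches: plot-19, plot-2, plot-8, plot-21, plot-16, plot-5, plot-17.
Chaining downward from plot-4 reaches: plot-7, plot-18, plot-15, plot-13, plot-1, plot-19.
Strictly between plot-9 and plot-4 are those in both lists: plot-19 — 1 element.

1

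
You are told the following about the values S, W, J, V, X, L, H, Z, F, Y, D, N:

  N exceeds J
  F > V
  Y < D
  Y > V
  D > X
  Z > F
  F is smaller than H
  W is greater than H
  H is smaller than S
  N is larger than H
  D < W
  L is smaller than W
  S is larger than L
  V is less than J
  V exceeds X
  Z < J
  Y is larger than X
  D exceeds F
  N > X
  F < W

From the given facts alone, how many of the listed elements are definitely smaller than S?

5

Directly below S: L, H.
One step further: F (3 so far).
One step further: V (4 so far).
One step further: X (5 so far).
Nothing else is reachable below S; 5 in all.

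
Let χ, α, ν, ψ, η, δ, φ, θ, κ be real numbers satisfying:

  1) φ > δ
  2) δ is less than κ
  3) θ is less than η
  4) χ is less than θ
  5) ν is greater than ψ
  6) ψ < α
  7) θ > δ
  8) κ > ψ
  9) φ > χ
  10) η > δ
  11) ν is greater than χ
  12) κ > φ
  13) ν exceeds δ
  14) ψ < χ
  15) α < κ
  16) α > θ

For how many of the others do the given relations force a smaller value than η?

The elements the relations force below η are ψ, δ, χ, θ — no chain reaches any other.
That is 4.

4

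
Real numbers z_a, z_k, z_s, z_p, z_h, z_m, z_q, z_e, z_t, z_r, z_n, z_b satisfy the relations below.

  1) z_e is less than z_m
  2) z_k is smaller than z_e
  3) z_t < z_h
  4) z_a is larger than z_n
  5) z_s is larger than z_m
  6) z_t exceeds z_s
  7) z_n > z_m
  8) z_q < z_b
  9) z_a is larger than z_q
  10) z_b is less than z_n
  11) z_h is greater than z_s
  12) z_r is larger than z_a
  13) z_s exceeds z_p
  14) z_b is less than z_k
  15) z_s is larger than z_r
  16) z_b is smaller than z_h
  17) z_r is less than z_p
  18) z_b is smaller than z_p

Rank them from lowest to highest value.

z_q < z_b < z_k < z_e < z_m < z_n < z_a < z_r < z_p < z_s < z_t < z_h

The consecutive links are each given: z_q < z_b; z_b < z_k; z_k < z_e; z_e < z_m; z_m < z_n; z_n < z_a; z_a < z_r; z_r < z_p; z_p < z_s; z_s < z_t; z_t < z_h.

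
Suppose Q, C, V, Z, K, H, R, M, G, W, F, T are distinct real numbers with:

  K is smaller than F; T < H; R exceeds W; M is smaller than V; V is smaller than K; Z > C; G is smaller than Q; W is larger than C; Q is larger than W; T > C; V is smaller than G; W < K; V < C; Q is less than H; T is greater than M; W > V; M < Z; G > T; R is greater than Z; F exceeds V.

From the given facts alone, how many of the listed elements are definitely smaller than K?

From K the given relations immediately reach V, W.
From those, M, C — 4 in total.
No other element is forced below K by the given relations, so the count is 4.

4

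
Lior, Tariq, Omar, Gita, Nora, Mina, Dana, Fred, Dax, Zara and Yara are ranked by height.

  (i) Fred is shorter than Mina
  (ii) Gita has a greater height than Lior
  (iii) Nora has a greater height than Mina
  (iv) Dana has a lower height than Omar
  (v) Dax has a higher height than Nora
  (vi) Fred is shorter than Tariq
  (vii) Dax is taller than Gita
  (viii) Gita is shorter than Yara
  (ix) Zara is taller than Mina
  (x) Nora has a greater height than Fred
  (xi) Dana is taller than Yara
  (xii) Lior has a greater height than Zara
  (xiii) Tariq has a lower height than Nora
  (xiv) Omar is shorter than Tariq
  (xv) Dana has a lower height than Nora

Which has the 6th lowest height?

Yara

Chaining the given pairs: Fred < Mina < Zara < Lior < Gita < Yara < Dana < Omar < Tariq < Nora < Dax.
The 6th smallest is Yara.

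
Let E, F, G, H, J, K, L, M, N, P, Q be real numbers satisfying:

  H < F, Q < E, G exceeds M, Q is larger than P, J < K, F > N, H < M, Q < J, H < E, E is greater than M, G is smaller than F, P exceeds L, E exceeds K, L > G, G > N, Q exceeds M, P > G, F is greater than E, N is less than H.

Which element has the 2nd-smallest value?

Chaining the given pairs: N < H < M < G < L < P < Q < J < K < E < F.
Counting 2 from the smallest end gives H.

H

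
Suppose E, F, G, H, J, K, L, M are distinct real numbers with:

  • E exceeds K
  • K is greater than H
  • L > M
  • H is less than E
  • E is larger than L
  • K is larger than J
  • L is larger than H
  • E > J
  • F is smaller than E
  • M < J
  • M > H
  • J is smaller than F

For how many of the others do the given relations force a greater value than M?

5

Directly above M: L, J.
One step further: K, F, E (5 so far).
Nothing else is reachable above M; 5 in all.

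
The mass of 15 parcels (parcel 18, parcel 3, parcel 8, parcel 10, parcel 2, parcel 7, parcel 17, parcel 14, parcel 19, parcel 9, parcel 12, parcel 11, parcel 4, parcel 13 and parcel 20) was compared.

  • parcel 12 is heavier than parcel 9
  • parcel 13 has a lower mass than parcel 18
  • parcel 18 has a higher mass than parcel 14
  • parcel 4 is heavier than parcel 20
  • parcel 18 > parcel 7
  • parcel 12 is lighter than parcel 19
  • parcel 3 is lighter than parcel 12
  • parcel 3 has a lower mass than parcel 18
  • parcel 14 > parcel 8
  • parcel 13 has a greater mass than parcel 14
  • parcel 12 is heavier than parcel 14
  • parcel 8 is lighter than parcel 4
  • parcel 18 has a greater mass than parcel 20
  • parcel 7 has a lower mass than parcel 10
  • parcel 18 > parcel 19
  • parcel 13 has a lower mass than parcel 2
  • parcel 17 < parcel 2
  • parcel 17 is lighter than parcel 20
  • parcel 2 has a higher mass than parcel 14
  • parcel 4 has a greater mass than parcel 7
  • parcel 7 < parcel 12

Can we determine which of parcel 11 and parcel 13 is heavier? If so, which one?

undetermined

Following every chain through parcel 13: above parcel 13 we get parcel 18, parcel 2; below parcel 13 we get parcel 8, parcel 14.
parcel 11 is not reached, and no chain runs the other way from parcel 11 to parcel 13.
So the given relations leave the order of parcel 13 and parcel 11 undetermined.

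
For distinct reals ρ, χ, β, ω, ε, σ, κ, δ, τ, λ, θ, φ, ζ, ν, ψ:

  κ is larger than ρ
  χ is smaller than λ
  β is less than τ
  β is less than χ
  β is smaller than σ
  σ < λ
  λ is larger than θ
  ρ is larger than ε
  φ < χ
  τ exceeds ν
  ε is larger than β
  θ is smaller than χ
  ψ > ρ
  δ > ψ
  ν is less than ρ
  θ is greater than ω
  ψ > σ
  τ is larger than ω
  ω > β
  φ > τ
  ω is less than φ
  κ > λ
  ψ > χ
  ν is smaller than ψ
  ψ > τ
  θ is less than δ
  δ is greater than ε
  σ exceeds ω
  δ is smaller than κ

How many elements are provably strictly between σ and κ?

Chaining upward from σ reaches: λ, ψ, δ.
Chaining downward from κ reaches: β, ω, ν, τ, θ, ε, ρ, φ, χ, λ, ψ, δ.
Strictly between σ and κ are those in both lists: λ, ψ, δ — 3 elements.

3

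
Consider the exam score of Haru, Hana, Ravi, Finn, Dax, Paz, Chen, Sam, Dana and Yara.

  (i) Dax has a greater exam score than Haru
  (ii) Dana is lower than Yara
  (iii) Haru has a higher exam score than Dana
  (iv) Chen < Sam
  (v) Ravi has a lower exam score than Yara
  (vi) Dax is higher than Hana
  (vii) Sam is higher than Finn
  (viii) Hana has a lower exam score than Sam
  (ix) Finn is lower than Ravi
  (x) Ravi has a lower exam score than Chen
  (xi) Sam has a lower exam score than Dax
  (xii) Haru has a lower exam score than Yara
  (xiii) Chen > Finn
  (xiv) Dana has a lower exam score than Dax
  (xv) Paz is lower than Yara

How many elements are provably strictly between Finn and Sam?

Chaining upward from Finn reaches: Ravi, Yara, Chen, Dax.
Chaining downward from Sam reaches: Hana, Ravi, Chen.
Strictly between Finn and Sam are those in both lists: Ravi, Chen — 2 elements.

2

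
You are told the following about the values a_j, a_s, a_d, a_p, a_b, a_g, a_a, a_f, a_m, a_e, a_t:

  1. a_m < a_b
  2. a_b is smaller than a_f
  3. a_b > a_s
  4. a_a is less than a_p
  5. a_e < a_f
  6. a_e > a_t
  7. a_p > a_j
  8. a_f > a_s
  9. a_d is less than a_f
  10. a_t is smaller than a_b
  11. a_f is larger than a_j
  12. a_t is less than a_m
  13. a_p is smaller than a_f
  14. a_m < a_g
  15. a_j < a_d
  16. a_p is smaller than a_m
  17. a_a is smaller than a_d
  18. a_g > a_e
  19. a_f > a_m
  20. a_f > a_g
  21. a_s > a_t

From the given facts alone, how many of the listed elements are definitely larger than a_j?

6

Directly above a_j: a_p, a_d, a_f.
One step further: a_m (4 so far).
One step further: a_g, a_b (6 so far).
No other element is forced above a_j by the given relations, so the count is 6.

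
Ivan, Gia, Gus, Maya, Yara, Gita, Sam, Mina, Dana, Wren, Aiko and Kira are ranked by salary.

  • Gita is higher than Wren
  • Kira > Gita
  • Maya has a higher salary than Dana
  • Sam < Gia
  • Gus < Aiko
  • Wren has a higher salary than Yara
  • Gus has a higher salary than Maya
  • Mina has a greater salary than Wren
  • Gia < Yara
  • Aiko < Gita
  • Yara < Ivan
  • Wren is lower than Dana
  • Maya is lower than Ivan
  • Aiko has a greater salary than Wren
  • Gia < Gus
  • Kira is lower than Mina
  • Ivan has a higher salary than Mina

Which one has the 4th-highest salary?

Piecing the relations together gives one ordering: Sam < Gia < Yara < Wren < Dana < Maya < Gus < Aiko < Gita < Kira < Mina < Ivan.
Counting 4 from the largest end gives Gita.

Gita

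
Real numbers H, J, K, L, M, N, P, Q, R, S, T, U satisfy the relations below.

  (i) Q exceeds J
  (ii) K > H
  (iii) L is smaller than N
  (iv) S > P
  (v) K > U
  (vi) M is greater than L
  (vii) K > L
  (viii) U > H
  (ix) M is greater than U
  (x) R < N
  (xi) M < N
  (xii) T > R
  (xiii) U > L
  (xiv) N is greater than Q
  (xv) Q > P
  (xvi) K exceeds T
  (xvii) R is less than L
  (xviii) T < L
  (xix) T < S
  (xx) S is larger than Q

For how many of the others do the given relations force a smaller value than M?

The elements the relations force below M are R, T, L, H, U — no chain reaches any other.
That is 5.

5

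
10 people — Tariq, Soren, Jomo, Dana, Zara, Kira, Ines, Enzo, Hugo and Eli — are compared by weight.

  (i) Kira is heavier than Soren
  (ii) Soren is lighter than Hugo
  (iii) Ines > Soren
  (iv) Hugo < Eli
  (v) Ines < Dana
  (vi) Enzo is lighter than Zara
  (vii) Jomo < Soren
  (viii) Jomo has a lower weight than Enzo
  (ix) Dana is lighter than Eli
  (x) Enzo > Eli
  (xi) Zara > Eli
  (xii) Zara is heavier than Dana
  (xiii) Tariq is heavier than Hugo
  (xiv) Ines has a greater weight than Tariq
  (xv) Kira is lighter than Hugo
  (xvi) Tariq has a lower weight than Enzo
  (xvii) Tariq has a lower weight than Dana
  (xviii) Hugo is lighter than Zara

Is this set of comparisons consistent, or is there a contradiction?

The single ordering Jomo < Soren < Kira < Hugo < Tariq < Ines < Dana < Eli < Enzo < Zara satisfies every listed relation, so no contradiction arises.

consistent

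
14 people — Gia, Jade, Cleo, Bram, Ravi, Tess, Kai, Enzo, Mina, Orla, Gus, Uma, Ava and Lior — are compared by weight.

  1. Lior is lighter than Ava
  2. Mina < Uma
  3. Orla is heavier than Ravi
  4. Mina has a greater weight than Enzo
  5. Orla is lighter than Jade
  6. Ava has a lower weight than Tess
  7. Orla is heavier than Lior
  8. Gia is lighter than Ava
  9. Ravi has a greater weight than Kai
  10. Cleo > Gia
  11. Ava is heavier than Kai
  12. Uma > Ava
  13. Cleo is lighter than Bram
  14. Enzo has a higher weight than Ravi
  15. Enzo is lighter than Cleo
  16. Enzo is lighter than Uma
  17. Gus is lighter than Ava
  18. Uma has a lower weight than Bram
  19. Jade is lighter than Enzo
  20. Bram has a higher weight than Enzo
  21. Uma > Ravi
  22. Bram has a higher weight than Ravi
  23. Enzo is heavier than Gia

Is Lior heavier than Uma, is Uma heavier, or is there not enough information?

Following the relations from Lior: Lior < Orla < Jade < Enzo < Mina < Uma.
So Uma is heavier.

Uma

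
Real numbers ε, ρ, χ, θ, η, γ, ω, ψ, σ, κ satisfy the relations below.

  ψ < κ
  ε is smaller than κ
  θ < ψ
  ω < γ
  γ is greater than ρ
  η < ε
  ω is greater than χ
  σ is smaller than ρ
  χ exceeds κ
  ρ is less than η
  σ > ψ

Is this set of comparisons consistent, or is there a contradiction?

Every relation is compatible with θ < ψ < σ < ρ < η < ε < κ < χ < ω < γ; the set is consistent.

consistent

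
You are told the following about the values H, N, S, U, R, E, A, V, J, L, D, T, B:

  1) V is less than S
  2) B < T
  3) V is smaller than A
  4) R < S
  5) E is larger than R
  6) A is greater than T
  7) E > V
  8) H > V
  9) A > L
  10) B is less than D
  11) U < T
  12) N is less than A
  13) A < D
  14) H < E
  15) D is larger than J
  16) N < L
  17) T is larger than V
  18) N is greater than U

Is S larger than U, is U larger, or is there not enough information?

Following every chain through U: above U we get N, T, L, A, D.
S is not reached, and no chain runs the other way from S to U.
So the given relations leave the order of U and S undetermined.

undetermined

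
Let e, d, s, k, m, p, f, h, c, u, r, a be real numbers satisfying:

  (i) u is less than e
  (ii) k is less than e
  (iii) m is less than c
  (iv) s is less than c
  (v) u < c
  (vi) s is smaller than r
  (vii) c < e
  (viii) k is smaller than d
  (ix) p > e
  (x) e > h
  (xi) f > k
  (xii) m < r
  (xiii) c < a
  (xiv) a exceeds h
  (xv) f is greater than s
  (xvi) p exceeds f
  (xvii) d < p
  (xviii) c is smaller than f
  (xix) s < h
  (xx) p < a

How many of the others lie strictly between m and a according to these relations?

4

The relations place m below a. An element lies strictly between them when it is forced above m and also forced below a.
Above m: {c, e, r, f, p}. Below a: {u, s, k, c, h, e, d, f, p}.
Intersection: {c, e, f, p} — 4.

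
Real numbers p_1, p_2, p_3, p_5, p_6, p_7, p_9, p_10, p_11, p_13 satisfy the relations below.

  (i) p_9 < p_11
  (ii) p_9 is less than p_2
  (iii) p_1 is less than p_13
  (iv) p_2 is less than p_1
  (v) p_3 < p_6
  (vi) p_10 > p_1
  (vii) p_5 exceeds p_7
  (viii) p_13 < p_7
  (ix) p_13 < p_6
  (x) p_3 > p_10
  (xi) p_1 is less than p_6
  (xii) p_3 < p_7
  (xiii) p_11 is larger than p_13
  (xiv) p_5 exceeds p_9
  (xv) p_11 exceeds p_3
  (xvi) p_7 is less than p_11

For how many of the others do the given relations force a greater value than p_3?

4

From p_3 the given relations immediately reach p_7, p_6, p_11.
From those, p_5 — 4 in total.
No other element is forced above p_3 by the given relations, so the count is 4.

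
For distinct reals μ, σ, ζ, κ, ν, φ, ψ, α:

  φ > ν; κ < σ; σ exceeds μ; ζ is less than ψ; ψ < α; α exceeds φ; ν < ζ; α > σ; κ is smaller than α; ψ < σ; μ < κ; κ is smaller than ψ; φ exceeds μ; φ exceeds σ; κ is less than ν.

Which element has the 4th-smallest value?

ζ

Piecing the relations together gives one ordering: μ < κ < ν < ζ < ψ < σ < φ < α.
Counting 4 from the smallest end gives ζ.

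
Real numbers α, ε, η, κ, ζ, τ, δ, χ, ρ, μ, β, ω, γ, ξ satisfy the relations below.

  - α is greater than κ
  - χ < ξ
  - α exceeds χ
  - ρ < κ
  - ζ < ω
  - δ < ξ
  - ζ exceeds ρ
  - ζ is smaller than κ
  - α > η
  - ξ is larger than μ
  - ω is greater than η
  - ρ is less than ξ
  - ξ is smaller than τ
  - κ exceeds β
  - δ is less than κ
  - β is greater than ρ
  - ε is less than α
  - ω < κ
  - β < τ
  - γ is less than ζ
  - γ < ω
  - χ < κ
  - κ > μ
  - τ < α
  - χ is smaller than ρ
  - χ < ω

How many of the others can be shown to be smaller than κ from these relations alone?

9

Directly below κ: μ, χ, ρ, ζ, ω, β, δ.
One step further: γ, η (9 so far).
No other element is forced below κ by the given relations, so the count is 9.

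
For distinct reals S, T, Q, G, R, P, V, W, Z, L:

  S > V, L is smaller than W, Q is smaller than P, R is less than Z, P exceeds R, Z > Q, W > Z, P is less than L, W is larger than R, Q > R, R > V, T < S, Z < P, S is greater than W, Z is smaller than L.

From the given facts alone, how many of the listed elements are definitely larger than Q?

Directly above Q: Z, P.
One step further: L, W (4 so far).
One step further: S (5 so far).
No other element is forced above Q by the given relations, so the count is 5.

5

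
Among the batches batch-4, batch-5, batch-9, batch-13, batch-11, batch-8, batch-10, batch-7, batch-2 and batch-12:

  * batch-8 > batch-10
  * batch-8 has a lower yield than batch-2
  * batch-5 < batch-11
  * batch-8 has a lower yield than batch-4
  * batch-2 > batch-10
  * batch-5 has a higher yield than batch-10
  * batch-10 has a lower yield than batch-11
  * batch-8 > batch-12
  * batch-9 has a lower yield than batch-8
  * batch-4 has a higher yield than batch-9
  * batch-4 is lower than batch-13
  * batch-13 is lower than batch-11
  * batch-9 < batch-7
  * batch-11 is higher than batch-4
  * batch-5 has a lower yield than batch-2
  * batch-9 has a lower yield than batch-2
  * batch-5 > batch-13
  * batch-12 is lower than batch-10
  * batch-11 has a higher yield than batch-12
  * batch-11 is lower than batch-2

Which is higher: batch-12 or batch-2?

batch-2

batch-12 < batch-10 and batch-10 < batch-8 give batch-12 < batch-8.
With batch-8 < batch-4: batch-12 < batch-10 < batch-8 < batch-4.
With batch-4 < batch-13: batch-12 < batch-10 < batch-8 < batch-4 < batch-13.
With batch-13 < batch-5: batch-12 < batch-10 < batch-8 < batch-4 < batch-13 < batch-5.
With batch-5 < batch-11: batch-12 < batch-10 < batch-8 < batch-4 < batch-13 < batch-5 < batch-11.
Then batch-11 < batch-2 extends the chain to batch-2.
So batch-12 < batch-2; batch-2 is the higher of the two.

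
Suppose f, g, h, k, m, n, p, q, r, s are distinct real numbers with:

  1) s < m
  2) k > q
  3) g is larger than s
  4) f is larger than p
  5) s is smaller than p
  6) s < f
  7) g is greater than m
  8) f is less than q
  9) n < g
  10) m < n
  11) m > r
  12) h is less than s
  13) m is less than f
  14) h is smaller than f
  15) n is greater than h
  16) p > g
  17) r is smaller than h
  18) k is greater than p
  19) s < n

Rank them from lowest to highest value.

r < h < s < m < n < g < p < f < q < k

Each adjacent pair is fixed by a given relation: r < h; h < s; s < m; m < n; n < g; g < p; p < f; f < q; q < k. Chaining them end to end gives the full order.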